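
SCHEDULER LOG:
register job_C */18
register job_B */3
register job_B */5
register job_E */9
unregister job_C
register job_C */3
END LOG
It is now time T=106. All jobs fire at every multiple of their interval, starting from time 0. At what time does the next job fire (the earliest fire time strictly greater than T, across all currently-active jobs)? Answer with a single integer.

Op 1: register job_C */18 -> active={job_C:*/18}
Op 2: register job_B */3 -> active={job_B:*/3, job_C:*/18}
Op 3: register job_B */5 -> active={job_B:*/5, job_C:*/18}
Op 4: register job_E */9 -> active={job_B:*/5, job_C:*/18, job_E:*/9}
Op 5: unregister job_C -> active={job_B:*/5, job_E:*/9}
Op 6: register job_C */3 -> active={job_B:*/5, job_C:*/3, job_E:*/9}
  job_B: interval 5, next fire after T=106 is 110
  job_C: interval 3, next fire after T=106 is 108
  job_E: interval 9, next fire after T=106 is 108
Earliest fire time = 108 (job job_C)

Answer: 108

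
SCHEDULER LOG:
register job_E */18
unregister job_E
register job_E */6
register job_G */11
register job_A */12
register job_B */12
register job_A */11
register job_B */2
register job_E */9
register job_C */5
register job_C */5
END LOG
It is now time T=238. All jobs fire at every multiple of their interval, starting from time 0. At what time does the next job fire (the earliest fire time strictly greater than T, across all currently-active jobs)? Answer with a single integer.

Op 1: register job_E */18 -> active={job_E:*/18}
Op 2: unregister job_E -> active={}
Op 3: register job_E */6 -> active={job_E:*/6}
Op 4: register job_G */11 -> active={job_E:*/6, job_G:*/11}
Op 5: register job_A */12 -> active={job_A:*/12, job_E:*/6, job_G:*/11}
Op 6: register job_B */12 -> active={job_A:*/12, job_B:*/12, job_E:*/6, job_G:*/11}
Op 7: register job_A */11 -> active={job_A:*/11, job_B:*/12, job_E:*/6, job_G:*/11}
Op 8: register job_B */2 -> active={job_A:*/11, job_B:*/2, job_E:*/6, job_G:*/11}
Op 9: register job_E */9 -> active={job_A:*/11, job_B:*/2, job_E:*/9, job_G:*/11}
Op 10: register job_C */5 -> active={job_A:*/11, job_B:*/2, job_C:*/5, job_E:*/9, job_G:*/11}
Op 11: register job_C */5 -> active={job_A:*/11, job_B:*/2, job_C:*/5, job_E:*/9, job_G:*/11}
  job_A: interval 11, next fire after T=238 is 242
  job_B: interval 2, next fire after T=238 is 240
  job_C: interval 5, next fire after T=238 is 240
  job_E: interval 9, next fire after T=238 is 243
  job_G: interval 11, next fire after T=238 is 242
Earliest fire time = 240 (job job_B)

Answer: 240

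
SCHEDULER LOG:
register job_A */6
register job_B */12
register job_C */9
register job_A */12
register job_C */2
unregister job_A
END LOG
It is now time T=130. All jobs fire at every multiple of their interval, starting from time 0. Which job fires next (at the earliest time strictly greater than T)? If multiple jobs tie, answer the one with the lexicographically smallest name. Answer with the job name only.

Answer: job_B

Derivation:
Op 1: register job_A */6 -> active={job_A:*/6}
Op 2: register job_B */12 -> active={job_A:*/6, job_B:*/12}
Op 3: register job_C */9 -> active={job_A:*/6, job_B:*/12, job_C:*/9}
Op 4: register job_A */12 -> active={job_A:*/12, job_B:*/12, job_C:*/9}
Op 5: register job_C */2 -> active={job_A:*/12, job_B:*/12, job_C:*/2}
Op 6: unregister job_A -> active={job_B:*/12, job_C:*/2}
  job_B: interval 12, next fire after T=130 is 132
  job_C: interval 2, next fire after T=130 is 132
Earliest = 132, winner (lex tiebreak) = job_B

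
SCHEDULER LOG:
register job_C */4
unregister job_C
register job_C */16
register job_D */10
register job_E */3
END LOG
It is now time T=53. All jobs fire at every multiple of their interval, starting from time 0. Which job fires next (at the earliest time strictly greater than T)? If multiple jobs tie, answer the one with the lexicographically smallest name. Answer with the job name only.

Op 1: register job_C */4 -> active={job_C:*/4}
Op 2: unregister job_C -> active={}
Op 3: register job_C */16 -> active={job_C:*/16}
Op 4: register job_D */10 -> active={job_C:*/16, job_D:*/10}
Op 5: register job_E */3 -> active={job_C:*/16, job_D:*/10, job_E:*/3}
  job_C: interval 16, next fire after T=53 is 64
  job_D: interval 10, next fire after T=53 is 60
  job_E: interval 3, next fire after T=53 is 54
Earliest = 54, winner (lex tiebreak) = job_E

Answer: job_E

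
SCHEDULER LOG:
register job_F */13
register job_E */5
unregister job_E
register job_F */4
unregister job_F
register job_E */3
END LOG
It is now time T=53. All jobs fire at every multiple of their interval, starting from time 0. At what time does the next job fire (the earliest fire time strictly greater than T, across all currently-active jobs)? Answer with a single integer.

Answer: 54

Derivation:
Op 1: register job_F */13 -> active={job_F:*/13}
Op 2: register job_E */5 -> active={job_E:*/5, job_F:*/13}
Op 3: unregister job_E -> active={job_F:*/13}
Op 4: register job_F */4 -> active={job_F:*/4}
Op 5: unregister job_F -> active={}
Op 6: register job_E */3 -> active={job_E:*/3}
  job_E: interval 3, next fire after T=53 is 54
Earliest fire time = 54 (job job_E)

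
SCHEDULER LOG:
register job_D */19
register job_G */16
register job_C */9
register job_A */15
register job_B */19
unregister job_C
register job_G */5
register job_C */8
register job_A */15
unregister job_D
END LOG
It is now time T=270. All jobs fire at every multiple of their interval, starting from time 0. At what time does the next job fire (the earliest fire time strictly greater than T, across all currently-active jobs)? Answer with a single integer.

Op 1: register job_D */19 -> active={job_D:*/19}
Op 2: register job_G */16 -> active={job_D:*/19, job_G:*/16}
Op 3: register job_C */9 -> active={job_C:*/9, job_D:*/19, job_G:*/16}
Op 4: register job_A */15 -> active={job_A:*/15, job_C:*/9, job_D:*/19, job_G:*/16}
Op 5: register job_B */19 -> active={job_A:*/15, job_B:*/19, job_C:*/9, job_D:*/19, job_G:*/16}
Op 6: unregister job_C -> active={job_A:*/15, job_B:*/19, job_D:*/19, job_G:*/16}
Op 7: register job_G */5 -> active={job_A:*/15, job_B:*/19, job_D:*/19, job_G:*/5}
Op 8: register job_C */8 -> active={job_A:*/15, job_B:*/19, job_C:*/8, job_D:*/19, job_G:*/5}
Op 9: register job_A */15 -> active={job_A:*/15, job_B:*/19, job_C:*/8, job_D:*/19, job_G:*/5}
Op 10: unregister job_D -> active={job_A:*/15, job_B:*/19, job_C:*/8, job_G:*/5}
  job_A: interval 15, next fire after T=270 is 285
  job_B: interval 19, next fire after T=270 is 285
  job_C: interval 8, next fire after T=270 is 272
  job_G: interval 5, next fire after T=270 is 275
Earliest fire time = 272 (job job_C)

Answer: 272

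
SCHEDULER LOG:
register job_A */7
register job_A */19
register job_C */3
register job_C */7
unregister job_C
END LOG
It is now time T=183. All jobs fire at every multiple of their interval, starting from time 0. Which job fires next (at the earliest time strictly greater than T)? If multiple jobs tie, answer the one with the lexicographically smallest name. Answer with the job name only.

Answer: job_A

Derivation:
Op 1: register job_A */7 -> active={job_A:*/7}
Op 2: register job_A */19 -> active={job_A:*/19}
Op 3: register job_C */3 -> active={job_A:*/19, job_C:*/3}
Op 4: register job_C */7 -> active={job_A:*/19, job_C:*/7}
Op 5: unregister job_C -> active={job_A:*/19}
  job_A: interval 19, next fire after T=183 is 190
Earliest = 190, winner (lex tiebreak) = job_A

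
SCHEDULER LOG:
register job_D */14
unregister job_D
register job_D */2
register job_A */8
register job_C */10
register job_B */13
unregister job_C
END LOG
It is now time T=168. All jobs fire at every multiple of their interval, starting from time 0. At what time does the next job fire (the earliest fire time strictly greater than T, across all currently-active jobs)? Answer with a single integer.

Op 1: register job_D */14 -> active={job_D:*/14}
Op 2: unregister job_D -> active={}
Op 3: register job_D */2 -> active={job_D:*/2}
Op 4: register job_A */8 -> active={job_A:*/8, job_D:*/2}
Op 5: register job_C */10 -> active={job_A:*/8, job_C:*/10, job_D:*/2}
Op 6: register job_B */13 -> active={job_A:*/8, job_B:*/13, job_C:*/10, job_D:*/2}
Op 7: unregister job_C -> active={job_A:*/8, job_B:*/13, job_D:*/2}
  job_A: interval 8, next fire after T=168 is 176
  job_B: interval 13, next fire after T=168 is 169
  job_D: interval 2, next fire after T=168 is 170
Earliest fire time = 169 (job job_B)

Answer: 169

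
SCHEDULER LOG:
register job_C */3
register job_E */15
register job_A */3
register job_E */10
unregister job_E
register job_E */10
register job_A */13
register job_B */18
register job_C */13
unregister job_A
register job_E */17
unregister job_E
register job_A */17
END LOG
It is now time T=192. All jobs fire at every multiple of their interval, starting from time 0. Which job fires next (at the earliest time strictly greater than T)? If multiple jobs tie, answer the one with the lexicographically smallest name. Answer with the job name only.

Answer: job_C

Derivation:
Op 1: register job_C */3 -> active={job_C:*/3}
Op 2: register job_E */15 -> active={job_C:*/3, job_E:*/15}
Op 3: register job_A */3 -> active={job_A:*/3, job_C:*/3, job_E:*/15}
Op 4: register job_E */10 -> active={job_A:*/3, job_C:*/3, job_E:*/10}
Op 5: unregister job_E -> active={job_A:*/3, job_C:*/3}
Op 6: register job_E */10 -> active={job_A:*/3, job_C:*/3, job_E:*/10}
Op 7: register job_A */13 -> active={job_A:*/13, job_C:*/3, job_E:*/10}
Op 8: register job_B */18 -> active={job_A:*/13, job_B:*/18, job_C:*/3, job_E:*/10}
Op 9: register job_C */13 -> active={job_A:*/13, job_B:*/18, job_C:*/13, job_E:*/10}
Op 10: unregister job_A -> active={job_B:*/18, job_C:*/13, job_E:*/10}
Op 11: register job_E */17 -> active={job_B:*/18, job_C:*/13, job_E:*/17}
Op 12: unregister job_E -> active={job_B:*/18, job_C:*/13}
Op 13: register job_A */17 -> active={job_A:*/17, job_B:*/18, job_C:*/13}
  job_A: interval 17, next fire after T=192 is 204
  job_B: interval 18, next fire after T=192 is 198
  job_C: interval 13, next fire after T=192 is 195
Earliest = 195, winner (lex tiebreak) = job_C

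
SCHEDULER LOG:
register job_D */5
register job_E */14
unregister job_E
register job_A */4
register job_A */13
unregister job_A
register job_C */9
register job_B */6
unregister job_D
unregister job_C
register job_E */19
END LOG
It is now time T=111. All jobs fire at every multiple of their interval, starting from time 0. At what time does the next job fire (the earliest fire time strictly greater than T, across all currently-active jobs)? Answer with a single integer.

Op 1: register job_D */5 -> active={job_D:*/5}
Op 2: register job_E */14 -> active={job_D:*/5, job_E:*/14}
Op 3: unregister job_E -> active={job_D:*/5}
Op 4: register job_A */4 -> active={job_A:*/4, job_D:*/5}
Op 5: register job_A */13 -> active={job_A:*/13, job_D:*/5}
Op 6: unregister job_A -> active={job_D:*/5}
Op 7: register job_C */9 -> active={job_C:*/9, job_D:*/5}
Op 8: register job_B */6 -> active={job_B:*/6, job_C:*/9, job_D:*/5}
Op 9: unregister job_D -> active={job_B:*/6, job_C:*/9}
Op 10: unregister job_C -> active={job_B:*/6}
Op 11: register job_E */19 -> active={job_B:*/6, job_E:*/19}
  job_B: interval 6, next fire after T=111 is 114
  job_E: interval 19, next fire after T=111 is 114
Earliest fire time = 114 (job job_B)

Answer: 114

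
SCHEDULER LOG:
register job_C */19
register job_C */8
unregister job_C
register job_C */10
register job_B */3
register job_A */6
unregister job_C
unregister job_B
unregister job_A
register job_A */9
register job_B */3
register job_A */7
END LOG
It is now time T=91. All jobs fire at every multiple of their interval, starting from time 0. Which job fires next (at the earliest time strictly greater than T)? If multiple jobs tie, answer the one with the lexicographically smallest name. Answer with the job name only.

Answer: job_B

Derivation:
Op 1: register job_C */19 -> active={job_C:*/19}
Op 2: register job_C */8 -> active={job_C:*/8}
Op 3: unregister job_C -> active={}
Op 4: register job_C */10 -> active={job_C:*/10}
Op 5: register job_B */3 -> active={job_B:*/3, job_C:*/10}
Op 6: register job_A */6 -> active={job_A:*/6, job_B:*/3, job_C:*/10}
Op 7: unregister job_C -> active={job_A:*/6, job_B:*/3}
Op 8: unregister job_B -> active={job_A:*/6}
Op 9: unregister job_A -> active={}
Op 10: register job_A */9 -> active={job_A:*/9}
Op 11: register job_B */3 -> active={job_A:*/9, job_B:*/3}
Op 12: register job_A */7 -> active={job_A:*/7, job_B:*/3}
  job_A: interval 7, next fire after T=91 is 98
  job_B: interval 3, next fire after T=91 is 93
Earliest = 93, winner (lex tiebreak) = job_B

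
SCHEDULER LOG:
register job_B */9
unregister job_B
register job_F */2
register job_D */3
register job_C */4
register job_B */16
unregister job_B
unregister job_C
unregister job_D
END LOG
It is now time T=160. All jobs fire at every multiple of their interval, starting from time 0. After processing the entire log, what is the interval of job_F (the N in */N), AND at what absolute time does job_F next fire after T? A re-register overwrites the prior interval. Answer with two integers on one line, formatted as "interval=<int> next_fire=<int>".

Op 1: register job_B */9 -> active={job_B:*/9}
Op 2: unregister job_B -> active={}
Op 3: register job_F */2 -> active={job_F:*/2}
Op 4: register job_D */3 -> active={job_D:*/3, job_F:*/2}
Op 5: register job_C */4 -> active={job_C:*/4, job_D:*/3, job_F:*/2}
Op 6: register job_B */16 -> active={job_B:*/16, job_C:*/4, job_D:*/3, job_F:*/2}
Op 7: unregister job_B -> active={job_C:*/4, job_D:*/3, job_F:*/2}
Op 8: unregister job_C -> active={job_D:*/3, job_F:*/2}
Op 9: unregister job_D -> active={job_F:*/2}
Final interval of job_F = 2
Next fire of job_F after T=160: (160//2+1)*2 = 162

Answer: interval=2 next_fire=162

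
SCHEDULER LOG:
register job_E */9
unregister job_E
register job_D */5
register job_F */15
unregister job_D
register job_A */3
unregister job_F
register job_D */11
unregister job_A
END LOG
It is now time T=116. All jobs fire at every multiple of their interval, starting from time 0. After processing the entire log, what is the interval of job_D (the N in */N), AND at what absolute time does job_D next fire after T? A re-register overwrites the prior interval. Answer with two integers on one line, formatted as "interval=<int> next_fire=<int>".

Op 1: register job_E */9 -> active={job_E:*/9}
Op 2: unregister job_E -> active={}
Op 3: register job_D */5 -> active={job_D:*/5}
Op 4: register job_F */15 -> active={job_D:*/5, job_F:*/15}
Op 5: unregister job_D -> active={job_F:*/15}
Op 6: register job_A */3 -> active={job_A:*/3, job_F:*/15}
Op 7: unregister job_F -> active={job_A:*/3}
Op 8: register job_D */11 -> active={job_A:*/3, job_D:*/11}
Op 9: unregister job_A -> active={job_D:*/11}
Final interval of job_D = 11
Next fire of job_D after T=116: (116//11+1)*11 = 121

Answer: interval=11 next_fire=121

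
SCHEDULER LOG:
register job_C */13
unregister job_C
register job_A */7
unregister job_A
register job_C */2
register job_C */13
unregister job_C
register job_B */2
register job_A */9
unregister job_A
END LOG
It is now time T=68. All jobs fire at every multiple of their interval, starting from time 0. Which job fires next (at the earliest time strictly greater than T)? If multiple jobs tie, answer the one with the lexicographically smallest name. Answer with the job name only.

Op 1: register job_C */13 -> active={job_C:*/13}
Op 2: unregister job_C -> active={}
Op 3: register job_A */7 -> active={job_A:*/7}
Op 4: unregister job_A -> active={}
Op 5: register job_C */2 -> active={job_C:*/2}
Op 6: register job_C */13 -> active={job_C:*/13}
Op 7: unregister job_C -> active={}
Op 8: register job_B */2 -> active={job_B:*/2}
Op 9: register job_A */9 -> active={job_A:*/9, job_B:*/2}
Op 10: unregister job_A -> active={job_B:*/2}
  job_B: interval 2, next fire after T=68 is 70
Earliest = 70, winner (lex tiebreak) = job_B

Answer: job_B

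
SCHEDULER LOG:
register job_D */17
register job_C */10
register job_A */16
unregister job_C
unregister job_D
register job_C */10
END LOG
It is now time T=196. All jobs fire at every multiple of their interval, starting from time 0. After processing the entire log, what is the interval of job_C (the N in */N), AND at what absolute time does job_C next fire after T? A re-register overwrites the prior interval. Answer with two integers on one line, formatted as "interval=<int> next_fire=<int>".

Op 1: register job_D */17 -> active={job_D:*/17}
Op 2: register job_C */10 -> active={job_C:*/10, job_D:*/17}
Op 3: register job_A */16 -> active={job_A:*/16, job_C:*/10, job_D:*/17}
Op 4: unregister job_C -> active={job_A:*/16, job_D:*/17}
Op 5: unregister job_D -> active={job_A:*/16}
Op 6: register job_C */10 -> active={job_A:*/16, job_C:*/10}
Final interval of job_C = 10
Next fire of job_C after T=196: (196//10+1)*10 = 200

Answer: interval=10 next_fire=200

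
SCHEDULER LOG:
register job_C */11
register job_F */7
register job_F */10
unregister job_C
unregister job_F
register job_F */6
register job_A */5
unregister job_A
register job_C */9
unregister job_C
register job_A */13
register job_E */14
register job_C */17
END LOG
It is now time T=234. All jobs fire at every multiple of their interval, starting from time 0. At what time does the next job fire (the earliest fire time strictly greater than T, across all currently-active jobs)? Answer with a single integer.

Op 1: register job_C */11 -> active={job_C:*/11}
Op 2: register job_F */7 -> active={job_C:*/11, job_F:*/7}
Op 3: register job_F */10 -> active={job_C:*/11, job_F:*/10}
Op 4: unregister job_C -> active={job_F:*/10}
Op 5: unregister job_F -> active={}
Op 6: register job_F */6 -> active={job_F:*/6}
Op 7: register job_A */5 -> active={job_A:*/5, job_F:*/6}
Op 8: unregister job_A -> active={job_F:*/6}
Op 9: register job_C */9 -> active={job_C:*/9, job_F:*/6}
Op 10: unregister job_C -> active={job_F:*/6}
Op 11: register job_A */13 -> active={job_A:*/13, job_F:*/6}
Op 12: register job_E */14 -> active={job_A:*/13, job_E:*/14, job_F:*/6}
Op 13: register job_C */17 -> active={job_A:*/13, job_C:*/17, job_E:*/14, job_F:*/6}
  job_A: interval 13, next fire after T=234 is 247
  job_C: interval 17, next fire after T=234 is 238
  job_E: interval 14, next fire after T=234 is 238
  job_F: interval 6, next fire after T=234 is 240
Earliest fire time = 238 (job job_C)

Answer: 238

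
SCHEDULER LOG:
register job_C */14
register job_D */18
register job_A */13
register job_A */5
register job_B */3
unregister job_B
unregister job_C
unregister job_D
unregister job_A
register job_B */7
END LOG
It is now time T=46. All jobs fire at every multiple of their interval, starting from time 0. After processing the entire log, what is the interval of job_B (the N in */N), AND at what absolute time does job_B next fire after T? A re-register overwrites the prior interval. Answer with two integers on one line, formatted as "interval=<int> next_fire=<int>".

Answer: interval=7 next_fire=49

Derivation:
Op 1: register job_C */14 -> active={job_C:*/14}
Op 2: register job_D */18 -> active={job_C:*/14, job_D:*/18}
Op 3: register job_A */13 -> active={job_A:*/13, job_C:*/14, job_D:*/18}
Op 4: register job_A */5 -> active={job_A:*/5, job_C:*/14, job_D:*/18}
Op 5: register job_B */3 -> active={job_A:*/5, job_B:*/3, job_C:*/14, job_D:*/18}
Op 6: unregister job_B -> active={job_A:*/5, job_C:*/14, job_D:*/18}
Op 7: unregister job_C -> active={job_A:*/5, job_D:*/18}
Op 8: unregister job_D -> active={job_A:*/5}
Op 9: unregister job_A -> active={}
Op 10: register job_B */7 -> active={job_B:*/7}
Final interval of job_B = 7
Next fire of job_B after T=46: (46//7+1)*7 = 49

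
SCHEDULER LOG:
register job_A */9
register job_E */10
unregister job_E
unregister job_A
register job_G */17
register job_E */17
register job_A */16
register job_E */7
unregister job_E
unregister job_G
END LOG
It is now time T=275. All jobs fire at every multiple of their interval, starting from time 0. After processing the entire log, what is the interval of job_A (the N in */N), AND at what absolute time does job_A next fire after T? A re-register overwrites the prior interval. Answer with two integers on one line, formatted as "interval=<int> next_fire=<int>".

Answer: interval=16 next_fire=288

Derivation:
Op 1: register job_A */9 -> active={job_A:*/9}
Op 2: register job_E */10 -> active={job_A:*/9, job_E:*/10}
Op 3: unregister job_E -> active={job_A:*/9}
Op 4: unregister job_A -> active={}
Op 5: register job_G */17 -> active={job_G:*/17}
Op 6: register job_E */17 -> active={job_E:*/17, job_G:*/17}
Op 7: register job_A */16 -> active={job_A:*/16, job_E:*/17, job_G:*/17}
Op 8: register job_E */7 -> active={job_A:*/16, job_E:*/7, job_G:*/17}
Op 9: unregister job_E -> active={job_A:*/16, job_G:*/17}
Op 10: unregister job_G -> active={job_A:*/16}
Final interval of job_A = 16
Next fire of job_A after T=275: (275//16+1)*16 = 288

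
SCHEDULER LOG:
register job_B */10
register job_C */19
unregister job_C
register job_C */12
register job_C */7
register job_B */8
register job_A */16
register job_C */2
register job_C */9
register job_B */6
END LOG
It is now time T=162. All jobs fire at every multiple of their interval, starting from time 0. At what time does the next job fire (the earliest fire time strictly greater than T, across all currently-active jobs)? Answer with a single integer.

Answer: 168

Derivation:
Op 1: register job_B */10 -> active={job_B:*/10}
Op 2: register job_C */19 -> active={job_B:*/10, job_C:*/19}
Op 3: unregister job_C -> active={job_B:*/10}
Op 4: register job_C */12 -> active={job_B:*/10, job_C:*/12}
Op 5: register job_C */7 -> active={job_B:*/10, job_C:*/7}
Op 6: register job_B */8 -> active={job_B:*/8, job_C:*/7}
Op 7: register job_A */16 -> active={job_A:*/16, job_B:*/8, job_C:*/7}
Op 8: register job_C */2 -> active={job_A:*/16, job_B:*/8, job_C:*/2}
Op 9: register job_C */9 -> active={job_A:*/16, job_B:*/8, job_C:*/9}
Op 10: register job_B */6 -> active={job_A:*/16, job_B:*/6, job_C:*/9}
  job_A: interval 16, next fire after T=162 is 176
  job_B: interval 6, next fire after T=162 is 168
  job_C: interval 9, next fire after T=162 is 171
Earliest fire time = 168 (job job_B)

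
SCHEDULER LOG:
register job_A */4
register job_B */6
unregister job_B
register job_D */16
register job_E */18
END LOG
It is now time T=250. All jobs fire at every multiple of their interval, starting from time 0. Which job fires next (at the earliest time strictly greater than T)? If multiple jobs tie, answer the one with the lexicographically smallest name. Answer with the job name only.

Op 1: register job_A */4 -> active={job_A:*/4}
Op 2: register job_B */6 -> active={job_A:*/4, job_B:*/6}
Op 3: unregister job_B -> active={job_A:*/4}
Op 4: register job_D */16 -> active={job_A:*/4, job_D:*/16}
Op 5: register job_E */18 -> active={job_A:*/4, job_D:*/16, job_E:*/18}
  job_A: interval 4, next fire after T=250 is 252
  job_D: interval 16, next fire after T=250 is 256
  job_E: interval 18, next fire after T=250 is 252
Earliest = 252, winner (lex tiebreak) = job_A

Answer: job_A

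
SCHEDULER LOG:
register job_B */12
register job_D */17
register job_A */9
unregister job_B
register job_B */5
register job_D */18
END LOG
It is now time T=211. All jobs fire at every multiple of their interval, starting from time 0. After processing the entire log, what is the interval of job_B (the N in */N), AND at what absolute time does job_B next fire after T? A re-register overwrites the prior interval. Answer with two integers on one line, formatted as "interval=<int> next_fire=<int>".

Answer: interval=5 next_fire=215

Derivation:
Op 1: register job_B */12 -> active={job_B:*/12}
Op 2: register job_D */17 -> active={job_B:*/12, job_D:*/17}
Op 3: register job_A */9 -> active={job_A:*/9, job_B:*/12, job_D:*/17}
Op 4: unregister job_B -> active={job_A:*/9, job_D:*/17}
Op 5: register job_B */5 -> active={job_A:*/9, job_B:*/5, job_D:*/17}
Op 6: register job_D */18 -> active={job_A:*/9, job_B:*/5, job_D:*/18}
Final interval of job_B = 5
Next fire of job_B after T=211: (211//5+1)*5 = 215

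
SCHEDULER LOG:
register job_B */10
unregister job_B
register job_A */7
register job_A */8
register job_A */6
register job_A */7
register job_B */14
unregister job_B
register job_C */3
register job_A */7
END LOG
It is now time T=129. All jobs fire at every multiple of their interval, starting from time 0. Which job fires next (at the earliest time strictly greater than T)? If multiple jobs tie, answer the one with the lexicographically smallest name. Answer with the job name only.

Answer: job_C

Derivation:
Op 1: register job_B */10 -> active={job_B:*/10}
Op 2: unregister job_B -> active={}
Op 3: register job_A */7 -> active={job_A:*/7}
Op 4: register job_A */8 -> active={job_A:*/8}
Op 5: register job_A */6 -> active={job_A:*/6}
Op 6: register job_A */7 -> active={job_A:*/7}
Op 7: register job_B */14 -> active={job_A:*/7, job_B:*/14}
Op 8: unregister job_B -> active={job_A:*/7}
Op 9: register job_C */3 -> active={job_A:*/7, job_C:*/3}
Op 10: register job_A */7 -> active={job_A:*/7, job_C:*/3}
  job_A: interval 7, next fire after T=129 is 133
  job_C: interval 3, next fire after T=129 is 132
Earliest = 132, winner (lex tiebreak) = job_C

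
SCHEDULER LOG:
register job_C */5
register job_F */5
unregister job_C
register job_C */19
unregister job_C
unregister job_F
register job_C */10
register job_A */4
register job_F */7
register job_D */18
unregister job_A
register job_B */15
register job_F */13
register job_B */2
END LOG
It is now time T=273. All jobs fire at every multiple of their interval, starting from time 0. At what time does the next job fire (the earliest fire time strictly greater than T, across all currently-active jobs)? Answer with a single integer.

Op 1: register job_C */5 -> active={job_C:*/5}
Op 2: register job_F */5 -> active={job_C:*/5, job_F:*/5}
Op 3: unregister job_C -> active={job_F:*/5}
Op 4: register job_C */19 -> active={job_C:*/19, job_F:*/5}
Op 5: unregister job_C -> active={job_F:*/5}
Op 6: unregister job_F -> active={}
Op 7: register job_C */10 -> active={job_C:*/10}
Op 8: register job_A */4 -> active={job_A:*/4, job_C:*/10}
Op 9: register job_F */7 -> active={job_A:*/4, job_C:*/10, job_F:*/7}
Op 10: register job_D */18 -> active={job_A:*/4, job_C:*/10, job_D:*/18, job_F:*/7}
Op 11: unregister job_A -> active={job_C:*/10, job_D:*/18, job_F:*/7}
Op 12: register job_B */15 -> active={job_B:*/15, job_C:*/10, job_D:*/18, job_F:*/7}
Op 13: register job_F */13 -> active={job_B:*/15, job_C:*/10, job_D:*/18, job_F:*/13}
Op 14: register job_B */2 -> active={job_B:*/2, job_C:*/10, job_D:*/18, job_F:*/13}
  job_B: interval 2, next fire after T=273 is 274
  job_C: interval 10, next fire after T=273 is 280
  job_D: interval 18, next fire after T=273 is 288
  job_F: interval 13, next fire after T=273 is 286
Earliest fire time = 274 (job job_B)

Answer: 274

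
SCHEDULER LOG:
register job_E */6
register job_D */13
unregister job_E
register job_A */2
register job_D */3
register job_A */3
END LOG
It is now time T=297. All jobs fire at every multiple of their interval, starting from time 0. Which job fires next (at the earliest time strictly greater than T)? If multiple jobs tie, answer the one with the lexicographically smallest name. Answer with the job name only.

Answer: job_A

Derivation:
Op 1: register job_E */6 -> active={job_E:*/6}
Op 2: register job_D */13 -> active={job_D:*/13, job_E:*/6}
Op 3: unregister job_E -> active={job_D:*/13}
Op 4: register job_A */2 -> active={job_A:*/2, job_D:*/13}
Op 5: register job_D */3 -> active={job_A:*/2, job_D:*/3}
Op 6: register job_A */3 -> active={job_A:*/3, job_D:*/3}
  job_A: interval 3, next fire after T=297 is 300
  job_D: interval 3, next fire after T=297 is 300
Earliest = 300, winner (lex tiebreak) = job_A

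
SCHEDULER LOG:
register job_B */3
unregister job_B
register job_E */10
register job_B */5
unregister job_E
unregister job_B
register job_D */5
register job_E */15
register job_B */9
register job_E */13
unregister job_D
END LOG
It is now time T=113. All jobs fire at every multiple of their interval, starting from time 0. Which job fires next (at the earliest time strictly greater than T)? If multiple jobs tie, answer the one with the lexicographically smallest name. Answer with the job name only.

Op 1: register job_B */3 -> active={job_B:*/3}
Op 2: unregister job_B -> active={}
Op 3: register job_E */10 -> active={job_E:*/10}
Op 4: register job_B */5 -> active={job_B:*/5, job_E:*/10}
Op 5: unregister job_E -> active={job_B:*/5}
Op 6: unregister job_B -> active={}
Op 7: register job_D */5 -> active={job_D:*/5}
Op 8: register job_E */15 -> active={job_D:*/5, job_E:*/15}
Op 9: register job_B */9 -> active={job_B:*/9, job_D:*/5, job_E:*/15}
Op 10: register job_E */13 -> active={job_B:*/9, job_D:*/5, job_E:*/13}
Op 11: unregister job_D -> active={job_B:*/9, job_E:*/13}
  job_B: interval 9, next fire after T=113 is 117
  job_E: interval 13, next fire after T=113 is 117
Earliest = 117, winner (lex tiebreak) = job_B

Answer: job_B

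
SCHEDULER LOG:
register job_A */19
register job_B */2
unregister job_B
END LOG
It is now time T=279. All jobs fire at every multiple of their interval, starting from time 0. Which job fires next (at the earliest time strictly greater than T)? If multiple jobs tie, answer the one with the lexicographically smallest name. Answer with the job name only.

Op 1: register job_A */19 -> active={job_A:*/19}
Op 2: register job_B */2 -> active={job_A:*/19, job_B:*/2}
Op 3: unregister job_B -> active={job_A:*/19}
  job_A: interval 19, next fire after T=279 is 285
Earliest = 285, winner (lex tiebreak) = job_A

Answer: job_A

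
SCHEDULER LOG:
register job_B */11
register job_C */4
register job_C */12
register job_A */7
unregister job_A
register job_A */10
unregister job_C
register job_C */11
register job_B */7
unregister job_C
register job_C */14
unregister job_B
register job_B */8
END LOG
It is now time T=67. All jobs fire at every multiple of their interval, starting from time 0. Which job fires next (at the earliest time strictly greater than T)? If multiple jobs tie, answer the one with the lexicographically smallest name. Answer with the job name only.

Op 1: register job_B */11 -> active={job_B:*/11}
Op 2: register job_C */4 -> active={job_B:*/11, job_C:*/4}
Op 3: register job_C */12 -> active={job_B:*/11, job_C:*/12}
Op 4: register job_A */7 -> active={job_A:*/7, job_B:*/11, job_C:*/12}
Op 5: unregister job_A -> active={job_B:*/11, job_C:*/12}
Op 6: register job_A */10 -> active={job_A:*/10, job_B:*/11, job_C:*/12}
Op 7: unregister job_C -> active={job_A:*/10, job_B:*/11}
Op 8: register job_C */11 -> active={job_A:*/10, job_B:*/11, job_C:*/11}
Op 9: register job_B */7 -> active={job_A:*/10, job_B:*/7, job_C:*/11}
Op 10: unregister job_C -> active={job_A:*/10, job_B:*/7}
Op 11: register job_C */14 -> active={job_A:*/10, job_B:*/7, job_C:*/14}
Op 12: unregister job_B -> active={job_A:*/10, job_C:*/14}
Op 13: register job_B */8 -> active={job_A:*/10, job_B:*/8, job_C:*/14}
  job_A: interval 10, next fire after T=67 is 70
  job_B: interval 8, next fire after T=67 is 72
  job_C: interval 14, next fire after T=67 is 70
Earliest = 70, winner (lex tiebreak) = job_A

Answer: job_A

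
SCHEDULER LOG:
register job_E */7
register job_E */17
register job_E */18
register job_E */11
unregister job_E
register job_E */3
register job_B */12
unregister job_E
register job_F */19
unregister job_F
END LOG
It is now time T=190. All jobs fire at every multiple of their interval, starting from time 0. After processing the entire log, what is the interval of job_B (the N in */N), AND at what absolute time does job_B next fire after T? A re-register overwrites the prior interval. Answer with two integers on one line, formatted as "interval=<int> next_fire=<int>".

Answer: interval=12 next_fire=192

Derivation:
Op 1: register job_E */7 -> active={job_E:*/7}
Op 2: register job_E */17 -> active={job_E:*/17}
Op 3: register job_E */18 -> active={job_E:*/18}
Op 4: register job_E */11 -> active={job_E:*/11}
Op 5: unregister job_E -> active={}
Op 6: register job_E */3 -> active={job_E:*/3}
Op 7: register job_B */12 -> active={job_B:*/12, job_E:*/3}
Op 8: unregister job_E -> active={job_B:*/12}
Op 9: register job_F */19 -> active={job_B:*/12, job_F:*/19}
Op 10: unregister job_F -> active={job_B:*/12}
Final interval of job_B = 12
Next fire of job_B after T=190: (190//12+1)*12 = 192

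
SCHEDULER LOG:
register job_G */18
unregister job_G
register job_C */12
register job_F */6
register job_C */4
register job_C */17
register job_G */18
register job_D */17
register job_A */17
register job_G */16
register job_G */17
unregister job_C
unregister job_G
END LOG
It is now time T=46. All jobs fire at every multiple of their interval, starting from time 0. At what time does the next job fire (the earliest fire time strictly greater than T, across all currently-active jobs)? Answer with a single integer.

Op 1: register job_G */18 -> active={job_G:*/18}
Op 2: unregister job_G -> active={}
Op 3: register job_C */12 -> active={job_C:*/12}
Op 4: register job_F */6 -> active={job_C:*/12, job_F:*/6}
Op 5: register job_C */4 -> active={job_C:*/4, job_F:*/6}
Op 6: register job_C */17 -> active={job_C:*/17, job_F:*/6}
Op 7: register job_G */18 -> active={job_C:*/17, job_F:*/6, job_G:*/18}
Op 8: register job_D */17 -> active={job_C:*/17, job_D:*/17, job_F:*/6, job_G:*/18}
Op 9: register job_A */17 -> active={job_A:*/17, job_C:*/17, job_D:*/17, job_F:*/6, job_G:*/18}
Op 10: register job_G */16 -> active={job_A:*/17, job_C:*/17, job_D:*/17, job_F:*/6, job_G:*/16}
Op 11: register job_G */17 -> active={job_A:*/17, job_C:*/17, job_D:*/17, job_F:*/6, job_G:*/17}
Op 12: unregister job_C -> active={job_A:*/17, job_D:*/17, job_F:*/6, job_G:*/17}
Op 13: unregister job_G -> active={job_A:*/17, job_D:*/17, job_F:*/6}
  job_A: interval 17, next fire after T=46 is 51
  job_D: interval 17, next fire after T=46 is 51
  job_F: interval 6, next fire after T=46 is 48
Earliest fire time = 48 (job job_F)

Answer: 48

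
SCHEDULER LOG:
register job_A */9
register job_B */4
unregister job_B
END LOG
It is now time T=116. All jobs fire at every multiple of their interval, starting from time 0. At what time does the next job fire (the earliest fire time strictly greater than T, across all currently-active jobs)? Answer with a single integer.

Answer: 117

Derivation:
Op 1: register job_A */9 -> active={job_A:*/9}
Op 2: register job_B */4 -> active={job_A:*/9, job_B:*/4}
Op 3: unregister job_B -> active={job_A:*/9}
  job_A: interval 9, next fire after T=116 is 117
Earliest fire time = 117 (job job_A)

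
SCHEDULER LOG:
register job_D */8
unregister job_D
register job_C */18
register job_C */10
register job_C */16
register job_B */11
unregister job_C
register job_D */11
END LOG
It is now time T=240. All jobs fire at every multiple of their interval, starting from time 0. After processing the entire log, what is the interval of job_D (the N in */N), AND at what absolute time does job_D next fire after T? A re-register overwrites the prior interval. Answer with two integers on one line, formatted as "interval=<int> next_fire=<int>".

Answer: interval=11 next_fire=242

Derivation:
Op 1: register job_D */8 -> active={job_D:*/8}
Op 2: unregister job_D -> active={}
Op 3: register job_C */18 -> active={job_C:*/18}
Op 4: register job_C */10 -> active={job_C:*/10}
Op 5: register job_C */16 -> active={job_C:*/16}
Op 6: register job_B */11 -> active={job_B:*/11, job_C:*/16}
Op 7: unregister job_C -> active={job_B:*/11}
Op 8: register job_D */11 -> active={job_B:*/11, job_D:*/11}
Final interval of job_D = 11
Next fire of job_D after T=240: (240//11+1)*11 = 242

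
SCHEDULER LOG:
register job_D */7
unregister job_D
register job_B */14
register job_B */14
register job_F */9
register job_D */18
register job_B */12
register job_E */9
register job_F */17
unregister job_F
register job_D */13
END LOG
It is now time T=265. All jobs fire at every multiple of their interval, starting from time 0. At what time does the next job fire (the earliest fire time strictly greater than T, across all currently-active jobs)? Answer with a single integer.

Answer: 270

Derivation:
Op 1: register job_D */7 -> active={job_D:*/7}
Op 2: unregister job_D -> active={}
Op 3: register job_B */14 -> active={job_B:*/14}
Op 4: register job_B */14 -> active={job_B:*/14}
Op 5: register job_F */9 -> active={job_B:*/14, job_F:*/9}
Op 6: register job_D */18 -> active={job_B:*/14, job_D:*/18, job_F:*/9}
Op 7: register job_B */12 -> active={job_B:*/12, job_D:*/18, job_F:*/9}
Op 8: register job_E */9 -> active={job_B:*/12, job_D:*/18, job_E:*/9, job_F:*/9}
Op 9: register job_F */17 -> active={job_B:*/12, job_D:*/18, job_E:*/9, job_F:*/17}
Op 10: unregister job_F -> active={job_B:*/12, job_D:*/18, job_E:*/9}
Op 11: register job_D */13 -> active={job_B:*/12, job_D:*/13, job_E:*/9}
  job_B: interval 12, next fire after T=265 is 276
  job_D: interval 13, next fire after T=265 is 273
  job_E: interval 9, next fire after T=265 is 270
Earliest fire time = 270 (job job_E)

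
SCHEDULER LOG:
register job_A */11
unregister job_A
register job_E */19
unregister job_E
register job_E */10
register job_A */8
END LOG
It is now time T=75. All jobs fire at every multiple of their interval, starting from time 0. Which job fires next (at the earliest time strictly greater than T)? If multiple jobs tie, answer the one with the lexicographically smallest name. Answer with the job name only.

Answer: job_A

Derivation:
Op 1: register job_A */11 -> active={job_A:*/11}
Op 2: unregister job_A -> active={}
Op 3: register job_E */19 -> active={job_E:*/19}
Op 4: unregister job_E -> active={}
Op 5: register job_E */10 -> active={job_E:*/10}
Op 6: register job_A */8 -> active={job_A:*/8, job_E:*/10}
  job_A: interval 8, next fire after T=75 is 80
  job_E: interval 10, next fire after T=75 is 80
Earliest = 80, winner (lex tiebreak) = job_A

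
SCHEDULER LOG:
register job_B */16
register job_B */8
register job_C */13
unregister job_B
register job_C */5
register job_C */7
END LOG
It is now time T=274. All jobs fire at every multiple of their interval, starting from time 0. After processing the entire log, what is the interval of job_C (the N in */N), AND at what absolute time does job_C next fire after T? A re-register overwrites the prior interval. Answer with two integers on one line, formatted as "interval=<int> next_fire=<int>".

Op 1: register job_B */16 -> active={job_B:*/16}
Op 2: register job_B */8 -> active={job_B:*/8}
Op 3: register job_C */13 -> active={job_B:*/8, job_C:*/13}
Op 4: unregister job_B -> active={job_C:*/13}
Op 5: register job_C */5 -> active={job_C:*/5}
Op 6: register job_C */7 -> active={job_C:*/7}
Final interval of job_C = 7
Next fire of job_C after T=274: (274//7+1)*7 = 280

Answer: interval=7 next_fire=280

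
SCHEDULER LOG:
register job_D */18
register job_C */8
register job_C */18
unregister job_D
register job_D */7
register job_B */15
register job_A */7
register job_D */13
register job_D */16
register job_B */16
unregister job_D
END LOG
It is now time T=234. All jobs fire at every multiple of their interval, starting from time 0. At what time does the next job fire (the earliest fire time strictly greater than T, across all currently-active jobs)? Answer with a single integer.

Op 1: register job_D */18 -> active={job_D:*/18}
Op 2: register job_C */8 -> active={job_C:*/8, job_D:*/18}
Op 3: register job_C */18 -> active={job_C:*/18, job_D:*/18}
Op 4: unregister job_D -> active={job_C:*/18}
Op 5: register job_D */7 -> active={job_C:*/18, job_D:*/7}
Op 6: register job_B */15 -> active={job_B:*/15, job_C:*/18, job_D:*/7}
Op 7: register job_A */7 -> active={job_A:*/7, job_B:*/15, job_C:*/18, job_D:*/7}
Op 8: register job_D */13 -> active={job_A:*/7, job_B:*/15, job_C:*/18, job_D:*/13}
Op 9: register job_D */16 -> active={job_A:*/7, job_B:*/15, job_C:*/18, job_D:*/16}
Op 10: register job_B */16 -> active={job_A:*/7, job_B:*/16, job_C:*/18, job_D:*/16}
Op 11: unregister job_D -> active={job_A:*/7, job_B:*/16, job_C:*/18}
  job_A: interval 7, next fire after T=234 is 238
  job_B: interval 16, next fire after T=234 is 240
  job_C: interval 18, next fire after T=234 is 252
Earliest fire time = 238 (job job_A)

Answer: 238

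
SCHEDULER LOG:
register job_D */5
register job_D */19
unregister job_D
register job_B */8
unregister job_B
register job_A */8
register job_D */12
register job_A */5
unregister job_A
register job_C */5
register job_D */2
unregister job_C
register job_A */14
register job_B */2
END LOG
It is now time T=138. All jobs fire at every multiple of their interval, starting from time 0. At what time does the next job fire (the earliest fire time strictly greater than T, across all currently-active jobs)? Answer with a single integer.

Answer: 140

Derivation:
Op 1: register job_D */5 -> active={job_D:*/5}
Op 2: register job_D */19 -> active={job_D:*/19}
Op 3: unregister job_D -> active={}
Op 4: register job_B */8 -> active={job_B:*/8}
Op 5: unregister job_B -> active={}
Op 6: register job_A */8 -> active={job_A:*/8}
Op 7: register job_D */12 -> active={job_A:*/8, job_D:*/12}
Op 8: register job_A */5 -> active={job_A:*/5, job_D:*/12}
Op 9: unregister job_A -> active={job_D:*/12}
Op 10: register job_C */5 -> active={job_C:*/5, job_D:*/12}
Op 11: register job_D */2 -> active={job_C:*/5, job_D:*/2}
Op 12: unregister job_C -> active={job_D:*/2}
Op 13: register job_A */14 -> active={job_A:*/14, job_D:*/2}
Op 14: register job_B */2 -> active={job_A:*/14, job_B:*/2, job_D:*/2}
  job_A: interval 14, next fire after T=138 is 140
  job_B: interval 2, next fire after T=138 is 140
  job_D: interval 2, next fire after T=138 is 140
Earliest fire time = 140 (job job_A)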